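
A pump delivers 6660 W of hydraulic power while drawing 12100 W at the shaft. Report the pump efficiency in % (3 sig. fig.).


Approach: apply the efficiency ratio, eta = (P_out/P_in)*100.
eta = (6660 / 12100) * 100 = 55.0 %
Therefore the pump efficiency = 55.0 %.


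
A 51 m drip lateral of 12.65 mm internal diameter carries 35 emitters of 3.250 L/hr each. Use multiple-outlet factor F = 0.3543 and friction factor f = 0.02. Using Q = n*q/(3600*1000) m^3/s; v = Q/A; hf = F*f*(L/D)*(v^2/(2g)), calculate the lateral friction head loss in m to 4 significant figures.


Q = 35*3.250/(3600*1000) = 3.15972e-05 m^3/s
A = pi*(12.65e-3/2)^2 = 1.25681e-04 m^2, so v = Q/A = 0.251407 m/s
hf = 0.3543*0.02*(51/0.01265)*(0.251407^2/(2*9.81)) = 0.09203 m
Therefore the lateral friction head loss = 0.09203 m.


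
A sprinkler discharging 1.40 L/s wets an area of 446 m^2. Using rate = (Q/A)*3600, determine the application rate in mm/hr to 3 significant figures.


rate = (1.40 / 446) * 3600 = 11.3 mm/hr
Therefore the application rate = 11.3 mm/hr.


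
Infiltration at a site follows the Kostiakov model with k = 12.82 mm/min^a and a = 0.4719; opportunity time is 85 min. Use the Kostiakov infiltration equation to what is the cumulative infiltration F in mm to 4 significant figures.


Approach: apply the Kostiakov infiltration equation, F = k*t^a.
F = 12.82 * 85^0.4719 = 104.3 mm
Therefore the cumulative infiltration F = 104.3 mm.


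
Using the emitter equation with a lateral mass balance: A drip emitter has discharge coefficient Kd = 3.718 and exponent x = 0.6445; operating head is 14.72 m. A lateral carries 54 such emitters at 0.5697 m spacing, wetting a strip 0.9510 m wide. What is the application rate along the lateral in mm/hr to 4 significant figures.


Approach: apply the emitter equation with a lateral mass balance, q = Kd*h^x; Q = n*q; rate = Q/(n*spacing*width).
Step 1 — single emitter flow (q = Kd*h^x):
  q = 3.718 * 14.72^0.6445 = 21.0390 L/hr
Step 2 — total lateral flow: Q = 54 * 21.0390 = 1136.11 L/hr
Step 3 — wetted area: A = 54 * 0.5697 * 0.9510 = 29.2564 m^2
Step 4 — application rate: Q/A = 1136.11/29.2564 = 38.83 mm/hr
Therefore the application rate along the lateral = 38.83 mm/hr.


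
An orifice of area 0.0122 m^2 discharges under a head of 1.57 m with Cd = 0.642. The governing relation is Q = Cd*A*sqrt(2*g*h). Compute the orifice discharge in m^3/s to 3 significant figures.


Q = 0.642 * 0.0122 * sqrt(2*9.81*1.57) = 0.0435 m^3/s
Therefore the orifice discharge = 0.0435 m^3/s.


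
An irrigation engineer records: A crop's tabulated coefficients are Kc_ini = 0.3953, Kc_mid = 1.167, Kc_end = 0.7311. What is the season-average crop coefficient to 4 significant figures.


Approach: apply a simple seasonal average, Kc_avg = (Kc_ini + Kc_mid + Kc_end)/3.
Kc_avg = (0.3953 + 1.167 + 0.7311)/3 = 0.7645
Therefore the season-average crop coefficient = 0.7645.


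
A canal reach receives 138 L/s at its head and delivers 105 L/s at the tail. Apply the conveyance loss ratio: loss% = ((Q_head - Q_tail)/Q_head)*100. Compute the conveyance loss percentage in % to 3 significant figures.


loss = ((138 - 105)/138)*100 = 23.9 %
Therefore the conveyance loss percentage = 23.9 %.


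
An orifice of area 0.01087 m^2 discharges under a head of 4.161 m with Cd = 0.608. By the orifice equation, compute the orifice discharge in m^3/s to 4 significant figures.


Approach: apply the orifice equation, Q = Cd*A*sqrt(2*g*h).
Q = 0.608 * 0.01087 * sqrt(2*9.81*4.161) = 0.05971 m^3/s
Therefore the orifice discharge = 0.05971 m^3/s.


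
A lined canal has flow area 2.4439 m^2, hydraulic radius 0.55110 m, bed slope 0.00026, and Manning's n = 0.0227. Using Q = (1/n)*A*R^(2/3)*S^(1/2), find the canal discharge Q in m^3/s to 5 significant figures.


Q = (1/0.0227) * 2.4439 * 0.55110^(2/3) * 0.00026^(1/2) = 1.1669 m^3/s
Therefore the canal discharge Q = 1.1669 m^3/s.


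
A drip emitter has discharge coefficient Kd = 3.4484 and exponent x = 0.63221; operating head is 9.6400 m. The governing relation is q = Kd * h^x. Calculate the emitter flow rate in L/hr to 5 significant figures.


q = 3.4484 * 9.6400^0.63221 = 14.446 L/hr
Therefore the emitter flow rate = 14.446 L/hr.


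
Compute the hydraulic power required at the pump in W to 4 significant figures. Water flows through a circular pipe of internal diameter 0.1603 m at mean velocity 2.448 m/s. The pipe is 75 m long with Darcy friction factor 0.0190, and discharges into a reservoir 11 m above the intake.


Approach: apply continuity + Darcy-Weisbach + hydraulic power, Q = A*v; hf = f*(L/D)*(v^2/(2g)); H = static + hf; P = rho*g*Q*H.
Step 1 — flow rate (continuity, Q = A*v):
  A = pi*(0.1603/2)^2 = 0.0201817 m^2
  Q = 0.0201817 * 2.448 = 0.0494047 m^3/s
Step 2 — friction head loss (Darcy-Weisbach):
  hf = 0.0190 * (75/0.1603) * (2.448^2 / (2*9.81))
  hf = 2.71522 m
Step 3 — total head: H = 11 + 2.71522 = 13.7152 m
Step 4 — hydraulic power (P = rho*g*Q*H):
  P = 1000 * 9.81 * 0.0494047 * 13.7152 = 6647 W
Therefore the hydraulic power required at the pump = 6647 W.


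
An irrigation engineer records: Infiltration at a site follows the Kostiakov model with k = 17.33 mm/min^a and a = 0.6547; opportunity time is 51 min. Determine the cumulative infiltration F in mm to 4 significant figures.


Approach: apply the Kostiakov infiltration equation, F = k*t^a.
F = 17.33 * 51^0.6547 = 227.4 mm
Therefore the cumulative infiltration F = 227.4 mm.


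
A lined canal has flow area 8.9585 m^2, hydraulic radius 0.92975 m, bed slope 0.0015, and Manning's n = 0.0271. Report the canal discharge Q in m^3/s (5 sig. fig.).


Approach: apply Manning's equation, Q = (1/n)*A*R^(2/3)*S^(1/2).
Q = (1/0.0271) * 8.9585 * 0.92975^(2/3) * 0.0015^(1/2) = 12.196 m^3/s
Therefore the canal discharge Q = 12.196 m^3/s.


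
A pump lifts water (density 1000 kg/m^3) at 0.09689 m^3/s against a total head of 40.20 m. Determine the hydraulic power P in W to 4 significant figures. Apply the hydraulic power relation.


Approach: apply the hydraulic power relation, P = rho*g*Q*H.
P = 1000 * 9.81 * 0.09689 * 40.20 = 38210 W
Therefore the hydraulic power P = 38210 W.


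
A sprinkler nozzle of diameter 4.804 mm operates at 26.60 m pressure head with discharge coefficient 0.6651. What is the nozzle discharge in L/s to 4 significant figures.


Approach: apply the orifice equation, Q = Cd*A*sqrt(2*g*h), A = pi*(d/2)^2.
A = pi*(4.804e-3/2)^2 = 1.81257e-05 m^2
Q = 0.6651 * 1.81257e-05 * sqrt(2*9.81*26.60) * 1000 = 0.2754 L/s
Therefore the nozzle discharge = 0.2754 L/s.


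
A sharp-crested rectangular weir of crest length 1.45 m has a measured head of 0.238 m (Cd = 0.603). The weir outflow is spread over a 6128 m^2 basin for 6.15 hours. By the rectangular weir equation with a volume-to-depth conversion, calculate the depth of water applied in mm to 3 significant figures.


Approach: apply the rectangular weir equation with a volume-to-depth conversion, Q = (2/3)*Cd*L*sqrt(2g)*H^1.5; d = Q*t/A * 1000.
Step 1 — weir discharge:
  Q = (2/3)*0.603*1.45*sqrt(2*9.81)*0.238^1.5 = 0.29978 m^3/s
Step 2 — volume: V = 0.29978 * 6.15*3600 = 6637.2 m^3
Step 3 — depth: d = V/A * 1000 = 6637.2/6128 * 1000 = 1080 mm
Therefore the depth of water applied = 1080 mm.


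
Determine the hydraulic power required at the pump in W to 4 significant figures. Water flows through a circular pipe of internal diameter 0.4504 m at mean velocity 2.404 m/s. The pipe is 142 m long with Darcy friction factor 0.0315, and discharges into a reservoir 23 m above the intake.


Approach: apply continuity + Darcy-Weisbach + hydraulic power, Q = A*v; hf = f*(L/D)*(v^2/(2g)); H = static + hf; P = rho*g*Q*H.
Step 1 — flow rate (continuity, Q = A*v):
  A = pi*(0.4504/2)^2 = 0.159326 m^2
  Q = 0.159326 * 2.404 = 0.383020 m^3/s
Step 2 — friction head loss (Darcy-Weisbach):
  hf = 0.0315 * (142/0.4504) * (2.404^2 / (2*9.81))
  hf = 2.92530 m
Step 3 — total head: H = 23 + 2.92530 = 25.9253 m
Step 4 — hydraulic power (P = rho*g*Q*H):
  P = 1000 * 9.81 * 0.383020 * 25.9253 = 97410 W
Therefore the hydraulic power required at the pump = 97410 W.


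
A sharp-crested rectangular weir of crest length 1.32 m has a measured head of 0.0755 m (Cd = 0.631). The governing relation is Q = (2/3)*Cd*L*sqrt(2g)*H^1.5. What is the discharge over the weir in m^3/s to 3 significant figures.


Q = (2/3)*0.631*1.32*sqrt(2*9.81)*0.0755^1.5 = 0.0510 m^3/s
Therefore the discharge over the weir = 0.0510 m^3/s.


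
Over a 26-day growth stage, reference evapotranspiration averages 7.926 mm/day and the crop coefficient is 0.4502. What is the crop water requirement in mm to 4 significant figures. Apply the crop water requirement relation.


Approach: apply the crop water requirement relation, CWR = ET0 * Kc * days.
CWR = 7.926 * 0.4502 * 26 = 92.78 mm
Therefore the crop water requirement = 92.78 mm.


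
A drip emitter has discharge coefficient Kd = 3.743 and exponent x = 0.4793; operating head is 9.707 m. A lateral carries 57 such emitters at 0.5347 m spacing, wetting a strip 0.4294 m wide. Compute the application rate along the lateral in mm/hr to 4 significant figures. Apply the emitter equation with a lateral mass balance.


Approach: apply the emitter equation with a lateral mass balance, q = Kd*h^x; Q = n*q; rate = Q/(n*spacing*width).
Step 1 — single emitter flow (q = Kd*h^x):
  q = 3.743 * 9.707^0.4793 = 11.1258 L/hr
Step 2 — total lateral flow: Q = 57 * 11.1258 = 634.168 L/hr
Step 3 — wetted area: A = 57 * 0.5347 * 0.4294 = 13.0872 m^2
Step 4 — application rate: Q/A = 634.168/13.0872 = 48.46 mm/hr
Therefore the application rate along the lateral = 48.46 mm/hr.


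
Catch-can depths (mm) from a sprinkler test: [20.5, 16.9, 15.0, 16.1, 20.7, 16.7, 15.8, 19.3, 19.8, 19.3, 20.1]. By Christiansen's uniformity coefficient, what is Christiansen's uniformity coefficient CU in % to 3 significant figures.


Approach: apply Christiansen's uniformity coefficient, CU = (1 - mean_abs_deviation/mean)*100.
mean = 18.200 mm
mean |d_i - mean| = 1.9091 mm
CU = (1 - 1.9091/18.200)*100 = 89.5 %
Therefore Christiansen's uniformity coefficient CU = 89.5 %.


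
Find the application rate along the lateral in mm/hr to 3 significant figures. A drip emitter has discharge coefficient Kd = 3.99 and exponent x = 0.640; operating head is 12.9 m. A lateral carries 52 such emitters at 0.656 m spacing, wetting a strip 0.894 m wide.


Approach: apply the emitter equation with a lateral mass balance, q = Kd*h^x; Q = n*q; rate = Q/(n*spacing*width).
Step 1 — single emitter flow (q = Kd*h^x):
  q = 3.99 * 12.9^0.640 = 20.500 L/hr
Step 2 — total lateral flow: Q = 52 * 20.500 = 1066.0 L/hr
Step 3 — wetted area: A = 52 * 0.656 * 0.894 = 30.496 m^2
Step 4 — application rate: Q/A = 1066.0/30.496 = 35.0 mm/hr
Therefore the application rate along the lateral = 35.0 mm/hr.


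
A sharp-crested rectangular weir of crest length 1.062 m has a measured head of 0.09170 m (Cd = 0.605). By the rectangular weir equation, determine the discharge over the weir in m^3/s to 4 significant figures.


Approach: apply the rectangular weir equation, Q = (2/3)*Cd*L*sqrt(2g)*H^1.5.
Q = (2/3)*0.605*1.062*sqrt(2*9.81)*0.09170^1.5 = 0.05269 m^3/s
Therefore the discharge over the weir = 0.05269 m^3/s.


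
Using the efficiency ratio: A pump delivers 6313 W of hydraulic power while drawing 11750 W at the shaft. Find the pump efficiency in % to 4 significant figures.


Approach: apply the efficiency ratio, eta = (P_out/P_in)*100.
eta = (6313 / 11750) * 100 = 53.73 %
Therefore the pump efficiency = 53.73 %.


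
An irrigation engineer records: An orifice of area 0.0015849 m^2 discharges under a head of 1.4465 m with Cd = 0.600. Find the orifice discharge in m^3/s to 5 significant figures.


Approach: apply the orifice equation, Q = Cd*A*sqrt(2*g*h).
Q = 0.600 * 0.0015849 * sqrt(2*9.81*1.4465) = 0.0050660 m^3/s
Therefore the orifice discharge = 0.0050660 m^3/s.


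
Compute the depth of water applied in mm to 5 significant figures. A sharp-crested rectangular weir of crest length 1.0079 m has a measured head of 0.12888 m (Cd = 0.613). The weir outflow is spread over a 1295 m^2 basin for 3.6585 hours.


Approach: apply the rectangular weir equation with a volume-to-depth conversion, Q = (2/3)*Cd*L*sqrt(2g)*H^1.5; d = Q*t/A * 1000.
Step 1 — weir discharge:
  Q = (2/3)*0.613*1.0079*sqrt(2*9.81)*0.12888^1.5 = 0.08441399 m^3/s
Step 2 — volume: V = 0.08441399 * 3.6585*3600 = 1111.783 m^3
Step 3 — depth: d = V/A * 1000 = 1111.783/1295 * 1000 = 858.52 mm
Therefore the depth of water applied = 858.52 mm.


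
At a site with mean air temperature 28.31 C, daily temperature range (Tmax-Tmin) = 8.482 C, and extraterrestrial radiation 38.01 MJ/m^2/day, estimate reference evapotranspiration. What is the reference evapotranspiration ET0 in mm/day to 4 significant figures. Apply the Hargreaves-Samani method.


Approach: apply the Hargreaves-Samani method, ET0 = 0.0023*(Tmean+17.8)*sqrt(Tmax-Tmin)*0.408*Ra.
ET0 = 0.0023*(28.31+17.8)*sqrt(8.482)*0.408*38.01 = 4.790 mm/day
Therefore the reference evapotranspiration ET0 = 4.790 mm/day.


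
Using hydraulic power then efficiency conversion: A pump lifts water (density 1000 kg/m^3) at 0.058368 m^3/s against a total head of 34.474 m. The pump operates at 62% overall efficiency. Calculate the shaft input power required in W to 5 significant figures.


Approach: apply hydraulic power then efficiency conversion, P = rho*g*Q*H; P_in = P/eta.
Step 1 — hydraulic power (P = rho*g*Q*H):
  P = 1000 * 9.81 * 0.058368 * 34.474 = 19739.47 W
Step 2 — input power: P_in = P/eta = 19739.47 / 0.62 = 31838 W
Therefore the shaft input power required = 31838 W.


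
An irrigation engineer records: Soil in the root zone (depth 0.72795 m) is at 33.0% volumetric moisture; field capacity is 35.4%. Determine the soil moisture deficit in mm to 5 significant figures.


Approach: apply the soil moisture deficit relation, SMD = (FC - theta)/100 * depth * 1000.
SMD = (35.4 - 33.0)/100 * 0.72795 * 1000 = 17.471 mm
Therefore the soil moisture deficit = 17.471 mm.


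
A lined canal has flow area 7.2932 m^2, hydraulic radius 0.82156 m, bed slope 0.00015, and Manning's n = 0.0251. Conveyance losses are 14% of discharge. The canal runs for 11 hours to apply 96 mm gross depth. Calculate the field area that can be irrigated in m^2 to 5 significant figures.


Approach: apply Manning's equation with a conveyance and depth budget, Q = (1/n)*A*R^(2/3)*S^(1/2); Q_field = Q*(1-loss); Area = Q_field*t/(d/1000).
Step 1 — canal discharge (Manning's equation):
  Q = (1/0.0251) * 7.2932 * 0.82156^(2/3) * 0.00015^(1/2) = 3.121641 m^3/s
Step 2 — delivered flow: Q_field = 3.121641*(1 - 14/100) = 2.684611 m^3/s
Step 3 — volume delivered: V = 2.684611 * 11*3600 = 106310.6 m^3
Step 4 — area served: A = V / (depth/1000) = 106310.6 / 0.096 = 1107400 m^2
Therefore the field area that can be irrigated = 1107400 m^2.


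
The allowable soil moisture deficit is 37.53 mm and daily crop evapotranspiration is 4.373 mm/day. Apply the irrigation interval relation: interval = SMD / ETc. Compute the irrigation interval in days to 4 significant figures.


interval = 37.53 / 4.373 = 8.582 days
Therefore the irrigation interval = 8.582 days.


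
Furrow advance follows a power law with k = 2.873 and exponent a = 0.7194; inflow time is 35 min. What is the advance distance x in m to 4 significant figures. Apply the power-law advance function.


Approach: apply the power-law advance function, x = k*t^a.
x = 2.873 * 35^0.7194 = 37.08 m
Therefore the advance distance x = 37.08 m.


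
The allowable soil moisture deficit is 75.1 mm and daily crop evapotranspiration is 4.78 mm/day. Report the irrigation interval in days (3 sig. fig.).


Approach: apply the irrigation interval relation, interval = SMD / ETc.
interval = 75.1 / 4.78 = 15.7 days
Therefore the irrigation interval = 15.7 days.


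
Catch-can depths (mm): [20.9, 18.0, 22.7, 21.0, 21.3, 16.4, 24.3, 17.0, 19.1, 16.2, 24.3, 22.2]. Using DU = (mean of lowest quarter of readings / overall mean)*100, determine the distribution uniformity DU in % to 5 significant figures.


sorted lowest 3 of 12: [16.2, 16.4, 17.0] -> mean = 16.53333 mm
overall mean = 20.28333 mm
DU = (16.53333/20.28333)*100 = 81.512 %
Therefore the distribution uniformity DU = 81.512 %.


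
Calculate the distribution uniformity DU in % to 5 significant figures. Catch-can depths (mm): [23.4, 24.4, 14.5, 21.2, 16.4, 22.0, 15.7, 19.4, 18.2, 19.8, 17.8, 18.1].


Approach: apply the low-quarter distribution uniformity, DU = (mean of lowest quarter of readings / overall mean)*100.
sorted lowest 3 of 12: [14.5, 15.7, 16.4] -> mean = 15.53333 mm
overall mean = 19.24167 mm
DU = (15.53333/19.24167)*100 = 80.728 %
Therefore the distribution uniformity DU = 80.728 %.


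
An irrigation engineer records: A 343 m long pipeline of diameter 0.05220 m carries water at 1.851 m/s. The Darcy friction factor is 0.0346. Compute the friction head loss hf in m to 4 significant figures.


Approach: apply the Darcy-Weisbach equation, hf = f*(L/D)*(v^2/(2g)).
hf = 0.0346 * (343/0.05220) * (1.851^2 / (2*9.81))
hf = 39.70 m
Therefore the friction head loss hf = 39.70 m.


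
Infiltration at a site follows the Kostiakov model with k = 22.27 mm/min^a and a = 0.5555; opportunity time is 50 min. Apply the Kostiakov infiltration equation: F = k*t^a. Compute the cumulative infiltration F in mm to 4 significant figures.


F = 22.27 * 50^0.5555 = 195.7 mm
Therefore the cumulative infiltration F = 195.7 mm.


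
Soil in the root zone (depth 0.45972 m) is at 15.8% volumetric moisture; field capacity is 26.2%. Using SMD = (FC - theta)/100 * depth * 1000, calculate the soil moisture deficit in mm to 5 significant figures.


SMD = (26.2 - 15.8)/100 * 0.45972 * 1000 = 47.811 mm
Therefore the soil moisture deficit = 47.811 mm.


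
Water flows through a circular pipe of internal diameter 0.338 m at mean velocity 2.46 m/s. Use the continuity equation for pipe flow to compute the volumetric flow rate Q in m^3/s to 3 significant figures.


Approach: apply the continuity equation for pipe flow, Q = A * v with A = pi*(D/2)^2.
A = pi*(0.338/2)^2 = 0.089727 m^2
Q = 0.089727 * 2.46 = 0.221 m^3/s
Therefore the volumetric flow rate Q = 0.221 m^3/s.


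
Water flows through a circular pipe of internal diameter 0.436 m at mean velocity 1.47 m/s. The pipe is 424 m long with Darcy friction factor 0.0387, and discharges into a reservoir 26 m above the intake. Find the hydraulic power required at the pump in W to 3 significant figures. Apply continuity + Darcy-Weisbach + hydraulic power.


Approach: apply continuity + Darcy-Weisbach + hydraulic power, Q = A*v; hf = f*(L/D)*(v^2/(2g)); H = static + hf; P = rho*g*Q*H.
Step 1 — flow rate (continuity, Q = A*v):
  A = pi*(0.436/2)^2 = 0.14930 m^2
  Q = 0.14930 * 1.47 = 0.21947 m^3/s
Step 2 — friction head loss (Darcy-Weisbach):
  hf = 0.0387 * (424/0.436) * (1.47^2 / (2*9.81))
  hf = 4.1450 m
Step 3 — total head: H = 26 + 4.1450 = 30.145 m
Step 4 — hydraulic power (P = rho*g*Q*H):
  P = 1000 * 9.81 * 0.21947 * 30.145 = 64900 W
Therefore the hydraulic power required at the pump = 64900 W.


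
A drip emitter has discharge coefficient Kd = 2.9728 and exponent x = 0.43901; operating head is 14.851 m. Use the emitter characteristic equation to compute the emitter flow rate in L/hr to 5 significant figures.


Approach: apply the emitter characteristic equation, q = Kd * h^x.
q = 2.9728 * 14.851^0.43901 = 9.7180 L/hr
Therefore the emitter flow rate = 9.7180 L/hr.


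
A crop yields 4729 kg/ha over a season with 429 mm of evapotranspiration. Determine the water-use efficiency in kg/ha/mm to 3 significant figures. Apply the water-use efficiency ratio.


Approach: apply the water-use efficiency ratio, WUE = yield/ET.
WUE = 4729 / 429 = 11.0 kg/ha/mm
Therefore the water-use efficiency = 11.0 kg/ha/mm.


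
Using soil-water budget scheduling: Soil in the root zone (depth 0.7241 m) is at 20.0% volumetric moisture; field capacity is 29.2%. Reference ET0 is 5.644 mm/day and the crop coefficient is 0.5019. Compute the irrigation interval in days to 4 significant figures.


Approach: apply soil-water budget scheduling, SMD = (FC-theta)/100*depth*1000; ETc = ET0*Kc; interval = SMD/ETc.
Step 1 — soil moisture deficit:
  SMD = (29.2 - 20.0)/100 * 0.7241 * 1000 = 66.6172 mm
Step 2 — daily crop ET (ETc = ET0*Kc):
  ETc = 5.644 * 0.5019 = 2.83272 mm/day
Step 3 — irrigation interval (SMD/ETc):
  interval = 66.6172 / 2.83272 = 23.52 days
Therefore the irrigation interval = 23.52 days.


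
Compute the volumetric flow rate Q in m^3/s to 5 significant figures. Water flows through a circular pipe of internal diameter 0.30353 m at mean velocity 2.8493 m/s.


Approach: apply the continuity equation for pipe flow, Q = A * v with A = pi*(D/2)^2.
A = pi*(0.30353/2)^2 = 0.07235909 m^2
Q = 0.07235909 * 2.8493 = 0.20617 m^3/s
Therefore the volumetric flow rate Q = 0.20617 m^3/s.


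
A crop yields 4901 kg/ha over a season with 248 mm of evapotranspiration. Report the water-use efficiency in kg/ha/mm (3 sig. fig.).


Approach: apply the water-use efficiency ratio, WUE = yield/ET.
WUE = 4901 / 248 = 19.8 kg/ha/mm
Therefore the water-use efficiency = 19.8 kg/ha/mm.


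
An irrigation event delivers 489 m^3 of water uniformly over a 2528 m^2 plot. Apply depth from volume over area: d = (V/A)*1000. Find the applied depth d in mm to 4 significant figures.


d = (489 / 2528) * 1000 = 193.4 mm
Therefore the applied depth d = 193.4 mm.


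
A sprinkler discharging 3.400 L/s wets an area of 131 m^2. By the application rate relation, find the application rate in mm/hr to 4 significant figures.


Approach: apply the application rate relation, rate = (Q/A)*3600.
rate = (3.400 / 131) * 3600 = 93.44 mm/hr
Therefore the application rate = 93.44 mm/hr.


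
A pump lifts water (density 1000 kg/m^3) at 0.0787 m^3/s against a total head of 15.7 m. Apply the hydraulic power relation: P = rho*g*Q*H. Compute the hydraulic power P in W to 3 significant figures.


P = 1000 * 9.81 * 0.0787 * 15.7 = 12100 W
Therefore the hydraulic power P = 12100 W.


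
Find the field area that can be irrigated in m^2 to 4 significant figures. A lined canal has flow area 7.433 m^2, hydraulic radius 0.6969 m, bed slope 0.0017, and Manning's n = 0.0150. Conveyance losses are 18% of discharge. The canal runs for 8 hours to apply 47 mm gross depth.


Approach: apply Manning's equation with a conveyance and depth budget, Q = (1/n)*A*R^(2/3)*S^(1/2); Q_field = Q*(1-loss); Area = Q_field*t/(d/1000).
Step 1 — canal discharge (Manning's equation):
  Q = (1/0.0150) * 7.433 * 0.6969^(2/3) * 0.0017^(1/2) = 16.0600 m^3/s
Step 2 — delivered flow: Q_field = 16.0600*(1 - 18/100) = 13.1692 m^3/s
Step 3 — volume delivered: V = 13.1692 * 8*3600 = 379272 m^3
Step 4 — area served: A = V / (depth/1000) = 379272 / 0.047 = 8070000 m^2
Therefore the field area that can be irrigated = 8070000 m^2.


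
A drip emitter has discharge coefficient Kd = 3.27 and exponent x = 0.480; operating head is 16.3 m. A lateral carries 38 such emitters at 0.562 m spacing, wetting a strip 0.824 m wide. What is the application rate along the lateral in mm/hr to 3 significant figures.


Approach: apply the emitter equation with a lateral mass balance, q = Kd*h^x; Q = n*q; rate = Q/(n*spacing*width).
Step 1 — single emitter flow (q = Kd*h^x):
  q = 3.27 * 16.3^0.480 = 12.485 L/hr
Step 2 — total lateral flow: Q = 38 * 12.485 = 474.44 L/hr
Step 3 — wetted area: A = 38 * 0.562 * 0.824 = 17.597 m^2
Step 4 — application rate: Q/A = 474.44/17.597 = 27.0 mm/hr
Therefore the application rate along the lateral = 27.0 mm/hr.


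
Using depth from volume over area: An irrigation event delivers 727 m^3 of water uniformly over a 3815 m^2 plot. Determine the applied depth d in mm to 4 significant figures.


Approach: apply depth from volume over area, d = (V/A)*1000.
d = (727 / 3815) * 1000 = 190.6 mm
Therefore the applied depth d = 190.6 mm.


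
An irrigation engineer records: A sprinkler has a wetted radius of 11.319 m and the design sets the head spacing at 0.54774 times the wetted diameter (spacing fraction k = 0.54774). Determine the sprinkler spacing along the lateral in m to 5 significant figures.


Approach: apply the sprinkler spacing rule (spacing as a fraction of wetted diameter), S = k*(2*R).
S = 0.54774 * (2 * 11.319) = 12.400 m
Therefore the sprinkler spacing along the lateral = 12.400 m.


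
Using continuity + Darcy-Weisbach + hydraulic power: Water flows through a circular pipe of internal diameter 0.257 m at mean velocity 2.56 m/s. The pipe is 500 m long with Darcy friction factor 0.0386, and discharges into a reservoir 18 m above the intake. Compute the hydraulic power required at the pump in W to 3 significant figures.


Approach: apply continuity + Darcy-Weisbach + hydraulic power, Q = A*v; hf = f*(L/D)*(v^2/(2g)); H = static + hf; P = rho*g*Q*H.
Step 1 — flow rate (continuity, Q = A*v):
  A = pi*(0.257/2)^2 = 0.051875 m^2
  Q = 0.051875 * 2.56 = 0.13280 m^3/s
Step 2 — friction head loss (Darcy-Weisbach):
  hf = 0.0386 * (500/0.257) * (2.56^2 / (2*9.81))
  hf = 25.084 m
Step 3 — total head: H = 18 + 25.084 = 43.084 m
Step 4 — hydraulic power (P = rho*g*Q*H):
  P = 1000 * 9.81 * 0.13280 * 43.084 = 56100 W
Therefore the hydraulic power required at the pump = 56100 W.


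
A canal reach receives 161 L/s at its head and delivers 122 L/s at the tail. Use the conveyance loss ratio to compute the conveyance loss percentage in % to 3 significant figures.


Approach: apply the conveyance loss ratio, loss% = ((Q_head - Q_tail)/Q_head)*100.
loss = ((161 - 122)/161)*100 = 24.2 %
Therefore the conveyance loss percentage = 24.2 %.


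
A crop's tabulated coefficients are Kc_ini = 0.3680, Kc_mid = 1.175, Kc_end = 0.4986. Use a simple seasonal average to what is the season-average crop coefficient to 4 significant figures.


Approach: apply a simple seasonal average, Kc_avg = (Kc_ini + Kc_mid + Kc_end)/3.
Kc_avg = (0.3680 + 1.175 + 0.4986)/3 = 0.6805
Therefore the season-average crop coefficient = 0.6805.


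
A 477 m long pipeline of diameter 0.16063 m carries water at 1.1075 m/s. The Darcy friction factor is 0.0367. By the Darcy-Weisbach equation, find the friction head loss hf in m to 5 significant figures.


Approach: apply the Darcy-Weisbach equation, hf = f*(L/D)*(v^2/(2g)).
hf = 0.0367 * (477/0.16063) * (1.1075^2 / (2*9.81))
hf = 6.8131 m
Therefore the friction head loss hf = 6.8131 m.


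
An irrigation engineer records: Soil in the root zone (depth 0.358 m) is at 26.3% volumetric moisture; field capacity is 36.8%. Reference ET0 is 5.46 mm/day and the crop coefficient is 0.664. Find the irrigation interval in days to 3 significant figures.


Approach: apply soil-water budget scheduling, SMD = (FC-theta)/100*depth*1000; ETc = ET0*Kc; interval = SMD/ETc.
Step 1 — soil moisture deficit:
  SMD = (36.8 - 26.3)/100 * 0.358 * 1000 = 37.590 mm
Step 2 — daily crop ET (ETc = ET0*Kc):
  ETc = 5.46 * 0.664 = 3.6254 mm/day
Step 3 — irrigation interval (SMD/ETc):
  interval = 37.590 / 3.6254 = 10.4 days
Therefore the irrigation interval = 10.4 days.


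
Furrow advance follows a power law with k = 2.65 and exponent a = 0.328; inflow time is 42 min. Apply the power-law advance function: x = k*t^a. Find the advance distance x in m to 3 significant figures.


x = 2.65 * 42^0.328 = 9.03 m
Therefore the advance distance x = 9.03 m.


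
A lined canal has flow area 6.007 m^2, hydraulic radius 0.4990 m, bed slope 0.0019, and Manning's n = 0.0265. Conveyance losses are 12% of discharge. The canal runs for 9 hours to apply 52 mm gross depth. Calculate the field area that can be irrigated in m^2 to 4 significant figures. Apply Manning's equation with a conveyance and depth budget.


Approach: apply Manning's equation with a conveyance and depth budget, Q = (1/n)*A*R^(2/3)*S^(1/2); Q_field = Q*(1-loss); Area = Q_field*t/(d/1000).
Step 1 — canal discharge (Manning's equation):
  Q = (1/0.0265) * 6.007 * 0.4990^(2/3) * 0.0019^(1/2) = 6.21616 m^3/s
Step 2 — delivered flow: Q_field = 6.21616*(1 - 12/100) = 5.47022 m^3/s
Step 3 — volume delivered: V = 5.47022 * 9*3600 = 177235 m^3
Step 4 — area served: A = V / (depth/1000) = 177235 / 0.052 = 3408000 m^2
Therefore the field area that can be irrigated = 3408000 m^2.


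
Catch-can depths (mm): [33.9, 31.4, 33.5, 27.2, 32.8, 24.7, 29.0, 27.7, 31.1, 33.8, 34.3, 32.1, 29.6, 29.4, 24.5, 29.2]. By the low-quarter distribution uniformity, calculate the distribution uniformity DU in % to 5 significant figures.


Approach: apply the low-quarter distribution uniformity, DU = (mean of lowest quarter of readings / overall mean)*100.
sorted lowest 4 of 16: [24.5, 24.7, 27.2, 27.7] -> mean = 26.02500 mm
overall mean = 30.26250 mm
DU = (26.02500/30.26250)*100 = 85.998 %
Therefore the distribution uniformity DU = 85.998 %.


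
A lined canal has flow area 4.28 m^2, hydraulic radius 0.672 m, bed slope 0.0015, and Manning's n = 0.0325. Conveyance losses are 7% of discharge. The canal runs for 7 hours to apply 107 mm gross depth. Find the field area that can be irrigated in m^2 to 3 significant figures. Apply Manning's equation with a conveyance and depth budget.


Approach: apply Manning's equation with a conveyance and depth budget, Q = (1/n)*A*R^(2/3)*S^(1/2); Q_field = Q*(1-loss); Area = Q_field*t/(d/1000).
Step 1 — canal discharge (Manning's equation):
  Q = (1/0.0325) * 4.28 * 0.672^(2/3) * 0.0015^(1/2) = 3.9131 m^3/s
Step 2 — delivered flow: Q_field = 3.9131*(1 - 7/100) = 3.6392 m^3/s
Step 3 — volume delivered: V = 3.6392 * 7*3600 = 91707 m^3
Step 4 — area served: A = V / (depth/1000) = 91707 / 0.107 = 857000 m^2
Therefore the field area that can be irrigated = 857000 m^2.


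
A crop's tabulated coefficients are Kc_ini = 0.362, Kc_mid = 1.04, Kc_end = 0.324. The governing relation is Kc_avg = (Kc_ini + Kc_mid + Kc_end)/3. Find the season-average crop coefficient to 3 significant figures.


Kc_avg = (0.362 + 1.04 + 0.324)/3 = 0.575
Therefore the season-average crop coefficient = 0.575.


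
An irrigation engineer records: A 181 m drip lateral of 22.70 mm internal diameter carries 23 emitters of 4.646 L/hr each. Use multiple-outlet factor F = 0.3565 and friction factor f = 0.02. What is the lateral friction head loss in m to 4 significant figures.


Approach: apply Darcy-Weisbach with the multiple-outlet F-factor, Q = n*q/(3600*1000) m^3/s; v = Q/A; hf = F*f*(L/D)*(v^2/(2g)).
Q = 23*4.646/(3600*1000) = 2.96828e-05 m^3/s
A = pi*(22.70e-3/2)^2 = 4.04708e-04 m^2, so v = Q/A = 0.0733437 m/s
hf = 0.3565*0.02*(181/0.02270)*(0.0733437^2/(2*9.81)) = 0.01559 m
Therefore the lateral friction head loss = 0.01559 m.


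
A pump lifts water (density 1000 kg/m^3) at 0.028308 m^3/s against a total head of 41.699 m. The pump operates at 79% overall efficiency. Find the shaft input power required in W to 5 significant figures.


Approach: apply hydraulic power then efficiency conversion, P = rho*g*Q*H; P_in = P/eta.
Step 1 — hydraulic power (P = rho*g*Q*H):
  P = 1000 * 9.81 * 0.028308 * 41.699 = 11579.87 W
Step 2 — input power: P_in = P/eta = 11579.87 / 0.79 = 14658 W
Therefore the shaft input power required = 14658 W.


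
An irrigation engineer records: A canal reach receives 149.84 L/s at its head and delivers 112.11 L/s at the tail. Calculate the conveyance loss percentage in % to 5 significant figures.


Approach: apply the conveyance loss ratio, loss% = ((Q_head - Q_tail)/Q_head)*100.
loss = ((149.84 - 112.11)/149.84)*100 = 25.180 %
Therefore the conveyance loss percentage = 25.180 %.


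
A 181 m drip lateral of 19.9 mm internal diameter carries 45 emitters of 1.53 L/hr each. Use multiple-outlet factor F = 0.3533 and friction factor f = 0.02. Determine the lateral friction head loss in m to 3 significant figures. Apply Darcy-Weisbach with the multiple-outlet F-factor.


Approach: apply Darcy-Weisbach with the multiple-outlet F-factor, Q = n*q/(3600*1000) m^3/s; v = Q/A; hf = F*f*(L/D)*(v^2/(2g)).
Q = 45*1.53/(3600*1000) = 1.9125e-05 m^3/s
A = pi*(19.9e-3/2)^2 = 3.1103e-04 m^2, so v = Q/A = 0.061490 m/s
hf = 0.3533*0.02*(181/0.0199)*(0.061490^2/(2*9.81)) = 0.0124 m
Therefore the lateral friction head loss = 0.0124 m.


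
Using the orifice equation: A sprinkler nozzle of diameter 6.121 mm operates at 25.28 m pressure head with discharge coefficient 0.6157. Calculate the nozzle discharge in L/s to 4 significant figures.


Approach: apply the orifice equation, Q = Cd*A*sqrt(2*g*h), A = pi*(d/2)^2.
A = pi*(6.121e-3/2)^2 = 2.94262e-05 m^2
Q = 0.6157 * 2.94262e-05 * sqrt(2*9.81*25.28) * 1000 = 0.4035 L/s
Therefore the nozzle discharge = 0.4035 L/s.


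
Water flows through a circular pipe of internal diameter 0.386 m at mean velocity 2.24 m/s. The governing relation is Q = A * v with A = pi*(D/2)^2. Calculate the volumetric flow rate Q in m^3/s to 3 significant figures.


A = pi*(0.386/2)^2 = 0.11702 m^2
Q = 0.11702 * 2.24 = 0.262 m^3/s
Therefore the volumetric flow rate Q = 0.262 m^3/s.


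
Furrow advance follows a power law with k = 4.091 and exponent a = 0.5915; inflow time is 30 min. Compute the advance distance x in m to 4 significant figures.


Approach: apply the power-law advance function, x = k*t^a.
x = 4.091 * 30^0.5915 = 30.59 m
Therefore the advance distance x = 30.59 m.


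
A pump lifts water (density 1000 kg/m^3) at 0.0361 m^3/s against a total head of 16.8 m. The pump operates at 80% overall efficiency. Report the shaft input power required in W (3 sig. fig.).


Approach: apply hydraulic power then efficiency conversion, P = rho*g*Q*H; P_in = P/eta.
Step 1 — hydraulic power (P = rho*g*Q*H):
  P = 1000 * 9.81 * 0.0361 * 16.8 = 5949.6 W
Step 2 — input power: P_in = P/eta = 5949.6 / 0.8 = 7440 W
Therefore the shaft input power required = 7440 W.


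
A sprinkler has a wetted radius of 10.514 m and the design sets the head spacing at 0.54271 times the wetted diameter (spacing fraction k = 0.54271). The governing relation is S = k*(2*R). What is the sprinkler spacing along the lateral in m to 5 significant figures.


S = 0.54271 * (2 * 10.514) = 11.412 m
Therefore the sprinkler spacing along the lateral = 11.412 m.


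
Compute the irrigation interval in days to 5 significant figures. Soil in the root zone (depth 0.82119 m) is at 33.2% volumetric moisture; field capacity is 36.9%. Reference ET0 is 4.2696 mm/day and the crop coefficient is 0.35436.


Approach: apply soil-water budget scheduling, SMD = (FC-theta)/100*depth*1000; ETc = ET0*Kc; interval = SMD/ETc.
Step 1 — soil moisture deficit:
  SMD = (36.9 - 33.2)/100 * 0.82119 * 1000 = 30.38403 mm
Step 2 — daily crop ET (ETc = ET0*Kc):
  ETc = 4.2696 * 0.35436 = 1.512975 mm/day
Step 3 — irrigation interval (SMD/ETc):
  interval = 30.38403 / 1.512975 = 20.082 days
Therefore the irrigation interval = 20.082 days.


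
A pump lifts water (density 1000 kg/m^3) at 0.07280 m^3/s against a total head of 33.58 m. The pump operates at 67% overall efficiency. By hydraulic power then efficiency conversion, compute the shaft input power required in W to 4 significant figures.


Approach: apply hydraulic power then efficiency conversion, P = rho*g*Q*H; P_in = P/eta.
Step 1 — hydraulic power (P = rho*g*Q*H):
  P = 1000 * 9.81 * 0.07280 * 33.58 = 23981.8 W
Step 2 — input power: P_in = P/eta = 23981.8 / 0.67 = 35790 W
Therefore the shaft input power required = 35790 W.


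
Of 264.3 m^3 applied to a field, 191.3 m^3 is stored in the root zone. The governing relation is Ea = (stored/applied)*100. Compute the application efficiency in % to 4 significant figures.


Ea = (191.3/264.3)*100 = 72.38 %
Therefore the application efficiency = 72.38 %.


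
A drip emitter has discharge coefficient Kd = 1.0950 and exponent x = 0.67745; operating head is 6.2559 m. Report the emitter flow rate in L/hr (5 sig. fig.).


Approach: apply the emitter characteristic equation, q = Kd * h^x.
q = 1.0950 * 6.2559^0.67745 = 3.7919 L/hr
Therefore the emitter flow rate = 3.7919 L/hr.


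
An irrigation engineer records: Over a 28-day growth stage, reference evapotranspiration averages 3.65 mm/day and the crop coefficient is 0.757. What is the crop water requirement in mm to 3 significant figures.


Approach: apply the crop water requirement relation, CWR = ET0 * Kc * days.
CWR = 3.65 * 0.757 * 28 = 77.4 mm
Therefore the crop water requirement = 77.4 mm.


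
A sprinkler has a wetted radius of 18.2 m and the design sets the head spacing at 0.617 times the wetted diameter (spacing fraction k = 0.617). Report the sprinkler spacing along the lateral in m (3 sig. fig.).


Approach: apply the sprinkler spacing rule (spacing as a fraction of wetted diameter), S = k*(2*R).
S = 0.617 * (2 * 18.2) = 22.5 m
Therefore the sprinkler spacing along the lateral = 22.5 m.


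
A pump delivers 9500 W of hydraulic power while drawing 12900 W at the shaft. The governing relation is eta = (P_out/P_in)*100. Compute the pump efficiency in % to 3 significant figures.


eta = (9500 / 12900) * 100 = 73.6 %
Therefore the pump efficiency = 73.6 %.


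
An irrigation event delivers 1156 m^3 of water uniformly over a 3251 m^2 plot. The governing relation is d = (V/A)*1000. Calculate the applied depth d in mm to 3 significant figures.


d = (1156 / 3251) * 1000 = 356 mm
Therefore the applied depth d = 356 mm.


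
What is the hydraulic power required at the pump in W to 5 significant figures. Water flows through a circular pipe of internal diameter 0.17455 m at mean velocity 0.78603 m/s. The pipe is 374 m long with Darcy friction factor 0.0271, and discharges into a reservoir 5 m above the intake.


Approach: apply continuity + Darcy-Weisbach + hydraulic power, Q = A*v; hf = f*(L/D)*(v^2/(2g)); H = static + hf; P = rho*g*Q*H.
Step 1 — flow rate (continuity, Q = A*v):
  A = pi*(0.17455/2)^2 = 0.02392928 m^2
  Q = 0.02392928 * 0.78603 = 0.01880913 m^3/s
Step 2 — friction head loss (Darcy-Weisbach):
  hf = 0.0271 * (374/0.17455) * (0.78603^2 / (2*9.81))
  hf = 1.828522 m
Step 3 — total head: H = 5 + 1.828522 = 6.828522 m
Step 4 — hydraulic power (P = rho*g*Q*H):
  P = 1000 * 9.81 * 0.01880913 * 6.828522 = 1260.0 W
Therefore the hydraulic power required at the pump = 1260.0 W.


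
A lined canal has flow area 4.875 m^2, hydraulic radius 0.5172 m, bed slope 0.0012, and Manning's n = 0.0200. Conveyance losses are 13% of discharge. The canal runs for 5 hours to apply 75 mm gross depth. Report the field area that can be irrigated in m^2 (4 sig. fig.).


Approach: apply Manning's equation with a conveyance and depth budget, Q = (1/n)*A*R^(2/3)*S^(1/2); Q_field = Q*(1-loss); Area = Q_field*t/(d/1000).
Step 1 — canal discharge (Manning's equation):
  Q = (1/0.0200) * 4.875 * 0.5172^(2/3) * 0.0012^(1/2) = 5.44053 m^3/s
Step 2 — delivered flow: Q_field = 5.44053*(1 - 13/100) = 4.73326 m^3/s
Step 3 — volume delivered: V = 4.73326 * 5*3600 = 85198.6 m^3
Step 4 — area served: A = V / (depth/1000) = 85198.6 / 0.075 = 1136000 m^2
Therefore the field area that can be irrigated = 1136000 m^2.


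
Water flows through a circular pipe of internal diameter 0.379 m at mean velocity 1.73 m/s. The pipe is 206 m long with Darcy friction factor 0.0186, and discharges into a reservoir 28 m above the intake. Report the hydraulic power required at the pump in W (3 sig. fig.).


Approach: apply continuity + Darcy-Weisbach + hydraulic power, Q = A*v; hf = f*(L/D)*(v^2/(2g)); H = static + hf; P = rho*g*Q*H.
Step 1 — flow rate (continuity, Q = A*v):
  A = pi*(0.379/2)^2 = 0.11282 m^2
  Q = 0.11282 * 1.73 = 0.19517 m^3/s
Step 2 — friction head loss (Darcy-Weisbach):
  hf = 0.0186 * (206/0.379) * (1.73^2 / (2*9.81))
  hf = 1.5422 m
Step 3 — total head: H = 28 + 1.5422 = 29.542 m
Step 4 — hydraulic power (P = rho*g*Q*H):
  P = 1000 * 9.81 * 0.19517 * 29.542 = 56600 W
Therefore the hydraulic power required at the pump = 56600 W.
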